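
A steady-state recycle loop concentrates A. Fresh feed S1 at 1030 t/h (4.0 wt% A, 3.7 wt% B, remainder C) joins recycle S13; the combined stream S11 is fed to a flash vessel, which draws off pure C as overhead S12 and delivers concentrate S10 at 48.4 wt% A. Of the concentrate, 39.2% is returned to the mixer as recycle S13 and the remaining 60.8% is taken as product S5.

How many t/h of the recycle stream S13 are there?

54.88 t/h

Overall A balance (none leaves overhead): A in fresh feed = A in product, i.e. 1030×0.040 = (1−0.392)·S10·0.484.
S10 = 41.2/(0.484×0.608) = 140.01 t/h.
Recycle S13 = 0.392×140.01 = 54.883 t/h.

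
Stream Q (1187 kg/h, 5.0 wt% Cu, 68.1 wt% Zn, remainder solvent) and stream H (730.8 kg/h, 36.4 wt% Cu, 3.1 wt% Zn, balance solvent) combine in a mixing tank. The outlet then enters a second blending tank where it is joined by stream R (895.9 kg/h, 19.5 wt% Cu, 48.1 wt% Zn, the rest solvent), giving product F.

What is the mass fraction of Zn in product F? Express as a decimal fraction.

0.4485

Overall, product flow = 2813.7 kg/h.
Zn in = 1187×0.681 + 730.8×0.031 + 895.9×0.481 = 1261.9 kg/h.
Zn fraction in F = 0.4485.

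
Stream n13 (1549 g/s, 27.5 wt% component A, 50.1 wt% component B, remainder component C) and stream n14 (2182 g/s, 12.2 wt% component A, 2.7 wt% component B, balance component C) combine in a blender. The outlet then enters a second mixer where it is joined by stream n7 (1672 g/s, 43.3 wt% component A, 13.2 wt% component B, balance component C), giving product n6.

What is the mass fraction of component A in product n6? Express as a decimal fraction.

Overall, product flow = 5403 g/s.
component A in = 1549×0.275 + 2182×0.122 + 1672×0.433 = 1416.2 g/s.
component A fraction in n6 = 0.262.

0.262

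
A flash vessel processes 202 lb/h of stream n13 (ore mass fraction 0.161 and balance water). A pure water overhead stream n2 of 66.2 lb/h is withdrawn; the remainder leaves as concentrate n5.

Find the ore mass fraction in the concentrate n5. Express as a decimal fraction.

ore is not removed: 202×0.161 = 32.522 lb/h of ore enters n5.
Concentrate = 202 − 66.2 = 135.8 lb/h.
Mass fraction = 32.522/135.8 = 0.239.

0.239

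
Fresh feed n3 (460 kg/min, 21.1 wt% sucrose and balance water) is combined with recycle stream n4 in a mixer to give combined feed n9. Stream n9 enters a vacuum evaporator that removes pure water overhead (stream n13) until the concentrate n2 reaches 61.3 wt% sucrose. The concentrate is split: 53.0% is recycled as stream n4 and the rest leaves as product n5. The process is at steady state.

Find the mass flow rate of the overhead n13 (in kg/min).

Overall sucrose balance (none leaves overhead): sucrose in fresh feed = sucrose in product, i.e. 460×0.211 = (1−0.530)·n2·0.613.
n2 = 97.06/(0.613×0.470) = 336.89 kg/min.
Recycle n4 = 0.530×336.89 = 178.55 kg/min.
Combined feed n9 = 460 + 178.55 = 638.55 kg/min.
Overhead n13 = n9 − n2 = 638.55 − 336.89 = 301.66 kg/min.

301.7 kg/min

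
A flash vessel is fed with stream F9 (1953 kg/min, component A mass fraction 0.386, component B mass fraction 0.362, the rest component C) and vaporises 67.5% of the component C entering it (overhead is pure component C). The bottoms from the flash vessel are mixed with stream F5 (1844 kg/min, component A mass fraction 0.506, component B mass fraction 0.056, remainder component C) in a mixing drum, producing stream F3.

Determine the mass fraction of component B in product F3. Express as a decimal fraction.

0.234

Vapour removed = 0.675×0.252×1953 = 332.21 kg/min; concentrate = 1620.8 kg/min.
component B reaching the mixer = 706.99 (from concentrate) + 1844×0.056 = 810.25 kg/min.
Product flow = 1620.8 + 1844 = 3464.8 kg/min; component B fraction = 0.234.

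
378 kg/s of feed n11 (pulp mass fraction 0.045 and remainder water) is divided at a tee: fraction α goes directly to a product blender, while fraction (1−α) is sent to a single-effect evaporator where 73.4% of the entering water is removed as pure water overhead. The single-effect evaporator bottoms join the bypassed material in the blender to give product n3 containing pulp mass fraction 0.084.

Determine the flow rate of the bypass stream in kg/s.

All 378×0.045 = 17.01 kg/s of pulp reaches n3, so n3 = 17.01/0.084 = 202.5 kg/s and vapour = 175.5 kg/s.
The evaporator receives (1−α)·378 of feed at 0.955 water and removes 0.734 of that water:
0.734×0.955×(1−α)×378 = 175.5
(1−α) = 175.5/264.97 = 0.6623;  α = 0.3377.
Bypass flow = 0.3377×378 = 127.63 kg/s.

127.6 kg/s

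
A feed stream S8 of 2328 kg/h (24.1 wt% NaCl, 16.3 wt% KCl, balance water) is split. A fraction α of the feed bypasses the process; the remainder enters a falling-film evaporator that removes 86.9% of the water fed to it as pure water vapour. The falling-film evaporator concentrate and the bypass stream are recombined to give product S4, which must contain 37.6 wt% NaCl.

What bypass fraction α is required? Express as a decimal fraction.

All 2328×0.241 = 561.05 kg/h of NaCl reaches S4, so S4 = 561.05/0.376 = 1492.1 kg/h and vapour = 835.85 kg/h.
The evaporator receives (1−α)·2328 of feed at 0.596 water and removes 0.869 of that water:
0.869×0.596×(1−α)×2328 = 835.85
(1−α) = 835.85/1205.7 = 0.6932;  α = 0.3068.

0.307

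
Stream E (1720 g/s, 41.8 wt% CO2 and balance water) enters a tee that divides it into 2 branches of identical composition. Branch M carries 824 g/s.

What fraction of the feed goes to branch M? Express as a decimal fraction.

0.479

Fraction to M = 824/1720 = 0.4791.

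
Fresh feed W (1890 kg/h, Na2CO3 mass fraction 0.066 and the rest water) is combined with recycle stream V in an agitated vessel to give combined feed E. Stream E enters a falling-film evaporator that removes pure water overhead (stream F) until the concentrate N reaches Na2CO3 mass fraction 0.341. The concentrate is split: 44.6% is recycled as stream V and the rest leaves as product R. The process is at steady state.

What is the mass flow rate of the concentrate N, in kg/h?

Overall Na2CO3 balance (none leaves overhead): Na2CO3 in fresh feed = Na2CO3 in product, i.e. 1890×0.066 = (1−0.446)·N·0.341.
N = 124.74/(0.341×0.554) = 660.3 kg/h.

660.3 kg/h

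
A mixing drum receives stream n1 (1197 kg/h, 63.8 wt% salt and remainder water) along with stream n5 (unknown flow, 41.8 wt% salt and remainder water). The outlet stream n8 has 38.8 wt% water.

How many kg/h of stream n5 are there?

160.4 kg/h

Let n5 be the unknown flow. Total out = 1197 + n5.
water balance: 433.31 + 0.582·n5 = 0.388·(1197 + n5)
(0.582 − 0.388)·n5 = 0.388×1197 − 433.31 = 31.122
n5 = 31.122 / 0.194 = 160.42 kg/h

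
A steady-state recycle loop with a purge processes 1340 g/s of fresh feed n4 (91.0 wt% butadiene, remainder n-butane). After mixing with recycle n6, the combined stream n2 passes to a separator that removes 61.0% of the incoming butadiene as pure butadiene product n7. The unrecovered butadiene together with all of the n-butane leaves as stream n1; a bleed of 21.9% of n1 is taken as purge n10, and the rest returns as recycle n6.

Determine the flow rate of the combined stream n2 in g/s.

n-butane enters only via n4 and leaves only via the purge: 1340×0.090 = 0.219×(n-butane in n1), and the separator passes all n-butane, so n-butane in n2 = n-butane in n1 = 550.68 g/s.
butadiene in n2: m_A = 1340×0.910 + (1−0.219)·(1−0.610)·m_A, so m_A = 1219.4/0.6954 = 1753.5 g/s.
n2 = 1753.5 + 550.68 = 2304.2 g/s.

2304 g/s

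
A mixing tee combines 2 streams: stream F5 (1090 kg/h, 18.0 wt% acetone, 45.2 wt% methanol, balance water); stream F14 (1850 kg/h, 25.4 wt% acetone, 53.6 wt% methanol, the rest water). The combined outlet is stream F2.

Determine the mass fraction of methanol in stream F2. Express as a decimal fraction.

0.5049

Total flow out = 1090 + 1850 = 2940 kg/h.
methanol in = 1090×0.452 + 1850×0.536 = 1484.3 kg/h.
methanol mass fraction in F2 = 1484.3/2940 = 0.5049.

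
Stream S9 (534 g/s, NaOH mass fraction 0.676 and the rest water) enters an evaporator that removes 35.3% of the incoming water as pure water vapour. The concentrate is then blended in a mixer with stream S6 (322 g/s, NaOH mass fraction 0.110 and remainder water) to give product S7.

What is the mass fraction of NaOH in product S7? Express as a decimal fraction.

0.499

Vapour removed = 0.353×0.324×534 = 61.075 g/s; concentrate = 472.93 g/s.
NaOH reaching the mixer = 360.98 (from concentrate) + 322×0.110 = 396.4 g/s.
Product flow = 472.93 + 322 = 794.93 g/s; NaOH fraction = 0.499.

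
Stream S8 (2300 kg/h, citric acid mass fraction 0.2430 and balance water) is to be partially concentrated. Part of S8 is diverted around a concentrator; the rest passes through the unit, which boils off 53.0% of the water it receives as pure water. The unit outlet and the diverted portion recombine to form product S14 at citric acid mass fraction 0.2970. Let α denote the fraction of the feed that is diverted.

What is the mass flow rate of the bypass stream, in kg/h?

1258 kg/h

All 2300×0.243 = 558.9 kg/h of citric acid reaches S14, so S14 = 558.9/0.297 = 1881.8 kg/h and vapour = 418.18 kg/h.
The evaporator receives (1−α)·2300 of feed at 0.757 water and removes 0.530 of that water:
0.530×0.757×(1−α)×2300 = 418.18
(1−α) = 418.18/922.78 = 0.4532;  α = 0.5468.
Bypass flow = 0.5468×2300 = 1257.7 kg/h.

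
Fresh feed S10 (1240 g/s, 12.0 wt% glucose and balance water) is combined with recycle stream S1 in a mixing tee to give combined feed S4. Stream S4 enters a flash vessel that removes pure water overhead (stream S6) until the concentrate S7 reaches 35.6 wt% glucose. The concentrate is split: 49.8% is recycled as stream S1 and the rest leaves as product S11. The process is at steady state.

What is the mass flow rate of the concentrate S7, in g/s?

832.6 g/s

Overall glucose balance (none leaves overhead): glucose in fresh feed = glucose in product, i.e. 1240×0.120 = (1−0.498)·S7·0.356.
S7 = 148.8/(0.356×0.502) = 832.62 g/s.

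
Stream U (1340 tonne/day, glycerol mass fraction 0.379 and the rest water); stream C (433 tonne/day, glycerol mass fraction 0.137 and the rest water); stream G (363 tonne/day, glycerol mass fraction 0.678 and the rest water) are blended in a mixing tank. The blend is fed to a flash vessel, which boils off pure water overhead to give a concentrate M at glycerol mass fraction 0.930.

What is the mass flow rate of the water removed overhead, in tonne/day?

1261 tonne/day

glycerol entering = 1340×0.379 + 433×0.137 + 363×0.678 = 813.3 tonne/day.
All glycerol reports to M, so M = 813.3/0.930 = 874.51 tonne/day.
Total feed = 2136 tonne/day; overhead = 2136 − 874.51 = 1261.5 tonne/day.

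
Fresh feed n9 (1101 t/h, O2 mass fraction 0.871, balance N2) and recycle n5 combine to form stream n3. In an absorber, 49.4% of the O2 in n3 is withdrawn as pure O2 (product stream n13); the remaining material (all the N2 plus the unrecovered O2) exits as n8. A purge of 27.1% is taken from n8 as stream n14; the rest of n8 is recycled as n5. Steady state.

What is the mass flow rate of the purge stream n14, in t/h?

N2 enters only via n9 and leaves only via the purge: 1101×0.129 = 0.271×(N2 in n8), and the absorber passes all N2, so N2 in n3 = N2 in n8 = 524.09 t/h.
O2 in n3: m_A = 1101×0.871 + (1−0.271)·(1−0.494)·m_A, so m_A = 958.97/0.6311 = 1519.5 t/h.
n8 = (1−0.494)×1519.5 + 524.09 = 1292.9 t/h.
Purge n14 = 0.271×1292.9 = 350.39 t/h.

350.4 t/h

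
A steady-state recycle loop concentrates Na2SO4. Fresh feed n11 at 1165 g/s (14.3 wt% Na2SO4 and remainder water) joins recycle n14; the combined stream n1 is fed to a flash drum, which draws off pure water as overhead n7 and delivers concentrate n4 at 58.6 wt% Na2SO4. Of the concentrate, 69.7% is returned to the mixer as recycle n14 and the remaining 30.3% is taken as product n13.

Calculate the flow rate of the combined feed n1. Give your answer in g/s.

1819 g/s

Overall Na2SO4 balance (none leaves overhead): Na2SO4 in fresh feed = Na2SO4 in product, i.e. 1165×0.143 = (1−0.697)·n4·0.586.
n4 = 166.59/(0.586×0.303) = 938.26 g/s.
Recycle n14 = 0.697×938.26 = 653.96 g/s.
Combined feed n1 = 1165 + 653.96 = 1819 g/s.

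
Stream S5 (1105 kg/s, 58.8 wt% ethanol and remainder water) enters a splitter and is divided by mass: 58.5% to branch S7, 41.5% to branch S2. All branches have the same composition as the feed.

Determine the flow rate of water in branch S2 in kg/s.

Branch S2 total = 0.415×1105 = 458.57 kg/s.
water in S2 = 0.412×458.57 = 188.93 kg/s.

188.9 kg/s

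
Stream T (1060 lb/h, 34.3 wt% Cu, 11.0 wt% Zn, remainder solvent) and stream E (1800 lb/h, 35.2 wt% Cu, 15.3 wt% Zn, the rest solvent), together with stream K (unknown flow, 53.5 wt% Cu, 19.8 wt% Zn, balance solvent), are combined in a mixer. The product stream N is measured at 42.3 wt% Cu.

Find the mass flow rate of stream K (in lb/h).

1898 lb/h

Let K be the unknown flow. Total out = 2860 + K.
Cu balance: 997.18 + 0.535·K = 0.423·(2860 + K)
(0.535 − 0.423)·K = 0.423×2860 − 997.18 = 212.6
K = 212.6 / 0.112 = 1898.2 lb/h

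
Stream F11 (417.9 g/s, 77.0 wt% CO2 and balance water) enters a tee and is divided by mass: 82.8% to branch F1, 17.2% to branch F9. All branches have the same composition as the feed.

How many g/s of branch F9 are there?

Branch F9 flow = 0.172×417.9 = 71.879 g/s.

71.88 g/s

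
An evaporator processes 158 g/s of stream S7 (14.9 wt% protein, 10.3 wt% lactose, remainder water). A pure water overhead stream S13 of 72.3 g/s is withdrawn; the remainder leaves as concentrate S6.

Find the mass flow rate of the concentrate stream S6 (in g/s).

85.7 g/s

Concentrate = 158 − 72.3 = 85.7 g/s.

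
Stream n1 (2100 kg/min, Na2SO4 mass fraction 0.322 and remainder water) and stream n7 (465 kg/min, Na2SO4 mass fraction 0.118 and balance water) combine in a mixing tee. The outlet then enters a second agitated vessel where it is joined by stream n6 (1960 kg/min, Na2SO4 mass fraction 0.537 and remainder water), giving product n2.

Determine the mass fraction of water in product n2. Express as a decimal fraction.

0.606

Overall, product flow = 4525 kg/min.
water in = 2100×0.678 + 465×0.882 + 1960×0.463 = 2741.4 kg/min.
water fraction in n2 = 0.606.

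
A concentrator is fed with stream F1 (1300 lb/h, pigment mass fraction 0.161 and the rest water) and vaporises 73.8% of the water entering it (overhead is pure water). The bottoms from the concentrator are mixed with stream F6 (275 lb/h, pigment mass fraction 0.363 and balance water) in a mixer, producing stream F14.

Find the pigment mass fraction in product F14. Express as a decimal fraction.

Vapour removed = 0.738×0.839×1300 = 804.94 lb/h; concentrate = 495.06 lb/h.
pigment reaching the mixer = 209.3 (from concentrate) + 275×0.363 = 309.12 lb/h.
Product flow = 495.06 + 275 = 770.06 lb/h; pigment fraction = 0.401.

0.401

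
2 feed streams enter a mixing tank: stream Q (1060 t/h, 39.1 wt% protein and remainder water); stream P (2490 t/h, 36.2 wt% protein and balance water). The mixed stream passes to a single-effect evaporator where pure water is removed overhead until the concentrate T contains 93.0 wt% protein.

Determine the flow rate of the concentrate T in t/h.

1415 t/h

protein entering = 1060×0.391 + 2490×0.362 = 1315.8 t/h.
All protein reports to T, so T = 1315.8/0.930 = 1414.9 t/h.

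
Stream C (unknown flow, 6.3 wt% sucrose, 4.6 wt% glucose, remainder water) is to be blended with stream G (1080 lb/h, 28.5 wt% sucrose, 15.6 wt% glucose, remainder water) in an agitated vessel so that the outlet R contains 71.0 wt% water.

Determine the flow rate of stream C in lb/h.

Let C be the unknown flow. Total out = 1080 + C.
water balance: 603.72 + 0.891·C = 0.710·(1080 + C)
(0.891 − 0.710)·C = 0.710×1080 − 603.72 = 163.08
C = 163.08 / 0.181 = 900.99 lb/h

901 lb/h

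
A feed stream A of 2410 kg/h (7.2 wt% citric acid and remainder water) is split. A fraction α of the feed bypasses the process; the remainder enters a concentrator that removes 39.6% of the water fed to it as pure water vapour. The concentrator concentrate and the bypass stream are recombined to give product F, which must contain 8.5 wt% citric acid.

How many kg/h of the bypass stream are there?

All 2410×0.072 = 173.52 kg/h of citric acid reaches F, so F = 173.52/0.085 = 2041.4 kg/h and vapour = 368.59 kg/h.
The evaporator receives (1−α)·2410 of feed at 0.928 water and removes 0.396 of that water:
0.396×0.928×(1−α)×2410 = 368.59
(1−α) = 368.59/885.65 = 0.4162;  α = 0.5838.
Bypass flow = 0.5838×2410 = 1407 kg/h.

1407 kg/h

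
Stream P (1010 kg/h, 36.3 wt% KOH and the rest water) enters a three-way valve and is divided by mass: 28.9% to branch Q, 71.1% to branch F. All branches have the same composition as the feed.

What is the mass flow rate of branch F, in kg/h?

Branch F flow = 0.711×1010 = 718.11 kg/h.

718.1 kg/h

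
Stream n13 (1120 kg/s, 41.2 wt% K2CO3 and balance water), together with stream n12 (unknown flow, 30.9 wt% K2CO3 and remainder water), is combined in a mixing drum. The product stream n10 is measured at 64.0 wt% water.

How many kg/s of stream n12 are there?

Let n12 be the unknown flow. Total out = 1120 + n12.
water balance: 658.56 + 0.691·n12 = 0.640·(1120 + n12)
(0.691 − 0.640)·n12 = 0.640×1120 − 658.56 = 58.24
n12 = 58.24 / 0.051 = 1142 kg/s

1142 kg/s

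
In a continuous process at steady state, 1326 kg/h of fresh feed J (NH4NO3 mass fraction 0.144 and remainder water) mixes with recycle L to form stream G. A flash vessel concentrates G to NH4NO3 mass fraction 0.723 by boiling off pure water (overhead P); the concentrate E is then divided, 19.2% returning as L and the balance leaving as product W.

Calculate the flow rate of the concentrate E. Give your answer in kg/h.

Overall NH4NO3 balance (none leaves overhead): NH4NO3 in fresh feed = NH4NO3 in product, i.e. 1326×0.144 = (1−0.192)·E·0.723.
E = 190.94/(0.723×0.808) = 326.86 kg/h.

326.9 kg/h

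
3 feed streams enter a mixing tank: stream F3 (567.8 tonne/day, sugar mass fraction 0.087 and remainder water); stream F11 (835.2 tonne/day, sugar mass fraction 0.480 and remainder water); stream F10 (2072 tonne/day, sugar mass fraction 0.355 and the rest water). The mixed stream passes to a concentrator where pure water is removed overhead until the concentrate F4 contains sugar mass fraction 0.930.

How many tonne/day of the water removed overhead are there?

sugar entering = 567.8×0.087 + 835.2×0.480 + 2072×0.355 = 1185.9 tonne/day.
All sugar reports to F4, so F4 = 1185.9/0.930 = 1275.1 tonne/day.
Total feed = 3475 tonne/day; overhead = 3475 − 1275.1 = 2199.9 tonne/day.

2200 tonne/day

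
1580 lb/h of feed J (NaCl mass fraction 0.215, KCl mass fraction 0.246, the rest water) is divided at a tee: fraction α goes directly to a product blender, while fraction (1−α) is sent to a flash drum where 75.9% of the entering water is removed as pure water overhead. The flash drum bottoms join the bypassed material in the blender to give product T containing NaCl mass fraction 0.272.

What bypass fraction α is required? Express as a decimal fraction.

All 1580×0.215 = 339.7 lb/h of NaCl reaches T, so T = 339.7/0.272 = 1248.9 lb/h and vapour = 331.1 lb/h.
The evaporator receives (1−α)·1580 of feed at 0.539 water and removes 0.759 of that water:
0.759×0.539×(1−α)×1580 = 331.1
(1−α) = 331.1/646.38 = 0.5122;  α = 0.4878.

0.488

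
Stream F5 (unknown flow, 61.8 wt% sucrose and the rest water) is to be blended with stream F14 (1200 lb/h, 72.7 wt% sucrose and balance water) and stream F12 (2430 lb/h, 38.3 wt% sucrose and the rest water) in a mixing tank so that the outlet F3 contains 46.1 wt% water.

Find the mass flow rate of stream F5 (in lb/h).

1943 lb/h

Let F5 be the unknown flow. Total out = 3630 + F5.
water balance: 1826.9 + 0.382·F5 = 0.461·(3630 + F5)
(0.382 − 0.461)·F5 = 0.461×3630 − 1826.9 = -153.48
F5 = -153.48 / -0.079 = 1942.8 lb/h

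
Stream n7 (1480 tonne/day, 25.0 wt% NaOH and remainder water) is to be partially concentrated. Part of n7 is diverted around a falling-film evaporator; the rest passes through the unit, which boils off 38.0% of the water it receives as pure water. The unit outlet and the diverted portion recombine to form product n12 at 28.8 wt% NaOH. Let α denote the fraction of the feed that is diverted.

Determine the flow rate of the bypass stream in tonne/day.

All 1480×0.250 = 370 tonne/day of NaOH reaches n12, so n12 = 370/0.288 = 1284.7 tonne/day and vapour = 195.28 tonne/day.
The evaporator receives (1−α)·1480 of feed at 0.750 water and removes 0.380 of that water:
0.380×0.750×(1−α)×1480 = 195.28
(1−α) = 195.28/421.8 = 0.4630;  α = 0.5370.
Bypass flow = 0.5370×1480 = 794.81 tonne/day.

794.8 tonne/day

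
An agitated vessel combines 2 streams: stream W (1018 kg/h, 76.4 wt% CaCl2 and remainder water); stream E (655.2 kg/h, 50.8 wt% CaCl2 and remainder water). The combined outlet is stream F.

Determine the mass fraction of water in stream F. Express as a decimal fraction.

Total flow out = 1018 + 655.2 = 1673.2 kg/h.
water in = 1018×0.236 + 655.2×0.492 = 562.61 kg/h.
water mass fraction in F = 562.61/1673.2 = 0.336.

0.336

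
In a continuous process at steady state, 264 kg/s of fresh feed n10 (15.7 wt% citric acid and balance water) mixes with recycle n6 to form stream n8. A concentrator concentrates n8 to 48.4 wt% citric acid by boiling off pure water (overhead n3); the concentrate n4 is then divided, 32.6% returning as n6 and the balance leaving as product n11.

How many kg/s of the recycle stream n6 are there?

Overall citric acid balance (none leaves overhead): citric acid in fresh feed = citric acid in product, i.e. 264×0.157 = (1−0.326)·n4·0.484.
n4 = 41.448/(0.484×0.674) = 127.06 kg/s.
Recycle n6 = 0.326×127.06 = 41.421 kg/s.

41.42 kg/s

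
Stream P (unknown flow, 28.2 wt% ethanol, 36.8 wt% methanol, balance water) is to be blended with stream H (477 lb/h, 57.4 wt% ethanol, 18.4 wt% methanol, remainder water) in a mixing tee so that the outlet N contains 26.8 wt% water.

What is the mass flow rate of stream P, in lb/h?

151.2 lb/h

Let P be the unknown flow. Total out = 477 + P.
water balance: 115.43 + 0.350·P = 0.268·(477 + P)
(0.350 − 0.268)·P = 0.268×477 − 115.43 = 12.402
P = 12.402 / 0.082 = 151.24 lb/h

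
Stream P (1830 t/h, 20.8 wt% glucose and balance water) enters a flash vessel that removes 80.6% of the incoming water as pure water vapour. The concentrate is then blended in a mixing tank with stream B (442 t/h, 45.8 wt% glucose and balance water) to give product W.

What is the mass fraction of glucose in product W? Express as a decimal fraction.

Vapour removed = 0.806×0.792×1830 = 1168.2 t/h; concentrate = 661.82 t/h.
glucose reaching the mixer = 380.64 (from concentrate) + 442×0.458 = 583.08 t/h.
Product flow = 661.82 + 442 = 1103.8 t/h; glucose fraction = 0.5282.

0.5282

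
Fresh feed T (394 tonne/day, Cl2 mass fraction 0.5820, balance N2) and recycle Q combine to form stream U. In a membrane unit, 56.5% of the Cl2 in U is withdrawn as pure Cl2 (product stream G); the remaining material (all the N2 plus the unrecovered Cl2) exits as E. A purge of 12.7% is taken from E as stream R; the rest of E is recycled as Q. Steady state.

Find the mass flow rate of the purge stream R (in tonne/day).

N2 enters only via T and leaves only via the purge: 394×0.418 = 0.127×(N2 in E), and the membrane unit passes all N2, so N2 in U = N2 in E = 1296.8 tonne/day.
Cl2 in U: m_A = 394×0.582 + (1−0.127)·(1−0.565)·m_A, so m_A = 229.31/0.6202 = 369.71 tonne/day.
E = (1−0.565)×369.71 + 1296.8 = 1457.6 tonne/day.
Purge R = 0.127×1457.6 = 185.12 tonne/day.

185.1 tonne/day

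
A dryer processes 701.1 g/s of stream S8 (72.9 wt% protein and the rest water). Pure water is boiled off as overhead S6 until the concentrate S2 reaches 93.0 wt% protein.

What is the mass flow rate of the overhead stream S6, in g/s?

151.5 g/s

protein is conserved: 701.1×0.729 = 511.1 g/s all reports to the concentrate.
Concentrate = 511.1/(target fraction) = 549.57 g/s.
Overhead = 701.1 − 549.57 = 151.53 g/s.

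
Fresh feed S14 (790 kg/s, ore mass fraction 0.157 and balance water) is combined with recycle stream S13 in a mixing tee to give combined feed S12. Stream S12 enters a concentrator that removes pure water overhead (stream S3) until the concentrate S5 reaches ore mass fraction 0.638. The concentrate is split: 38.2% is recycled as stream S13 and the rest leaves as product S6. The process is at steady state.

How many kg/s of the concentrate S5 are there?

314.6 kg/s

Overall ore balance (none leaves overhead): ore in fresh feed = ore in product, i.e. 790×0.157 = (1−0.382)·S5·0.638.
S5 = 124.03/(0.638×0.618) = 314.57 kg/s.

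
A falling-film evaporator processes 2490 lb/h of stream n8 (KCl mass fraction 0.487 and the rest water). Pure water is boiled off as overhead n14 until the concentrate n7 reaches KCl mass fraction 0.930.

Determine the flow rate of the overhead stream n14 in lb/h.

1186 lb/h

KCl is conserved: 2490×0.487 = 1212.6 lb/h all reports to the concentrate.
Concentrate = 1212.6/(target fraction) = 1303.9 lb/h.
Overhead = 2490 − 1303.9 = 1186.1 lb/h.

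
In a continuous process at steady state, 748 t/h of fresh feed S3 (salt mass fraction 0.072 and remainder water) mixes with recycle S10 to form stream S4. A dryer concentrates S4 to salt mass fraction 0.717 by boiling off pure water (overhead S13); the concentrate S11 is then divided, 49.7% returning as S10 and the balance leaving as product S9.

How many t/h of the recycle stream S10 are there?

74.22 t/h

Overall salt balance (none leaves overhead): salt in fresh feed = salt in product, i.e. 748×0.072 = (1−0.497)·S11·0.717.
S11 = 53.856/(0.717×0.503) = 149.33 t/h.
Recycle S10 = 0.497×149.33 = 74.217 t/h.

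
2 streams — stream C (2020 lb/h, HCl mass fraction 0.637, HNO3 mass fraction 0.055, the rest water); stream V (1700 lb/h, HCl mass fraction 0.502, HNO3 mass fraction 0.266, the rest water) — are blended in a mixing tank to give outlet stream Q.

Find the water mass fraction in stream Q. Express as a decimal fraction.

0.273

Total flow out = 2020 + 1700 = 3720 lb/h.
water in = 2020×0.308 + 1700×0.232 = 1016.6 lb/h.
water mass fraction in Q = 1016.6/3720 = 0.273.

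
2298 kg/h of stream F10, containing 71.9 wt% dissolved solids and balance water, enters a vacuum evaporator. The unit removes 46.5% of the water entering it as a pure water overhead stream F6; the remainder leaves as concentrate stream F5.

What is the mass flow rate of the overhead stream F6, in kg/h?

300.3 kg/h

water entering = 2298×0.281 = 645.74 kg/h; overhead removed = 0.465×645.74 = 300.27 kg/h.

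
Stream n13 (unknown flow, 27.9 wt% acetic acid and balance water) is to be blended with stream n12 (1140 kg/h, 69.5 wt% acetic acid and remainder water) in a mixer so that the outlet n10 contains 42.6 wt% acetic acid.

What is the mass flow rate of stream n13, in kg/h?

2086 kg/h

Let n13 be the unknown flow. Total out = 1140 + n13.
acetic acid balance: 792.3 + 0.279·n13 = 0.426·(1140 + n13)
(0.279 − 0.426)·n13 = 0.426×1140 − 792.3 = -306.66
n13 = -306.66 / -0.147 = 2086.1 kg/h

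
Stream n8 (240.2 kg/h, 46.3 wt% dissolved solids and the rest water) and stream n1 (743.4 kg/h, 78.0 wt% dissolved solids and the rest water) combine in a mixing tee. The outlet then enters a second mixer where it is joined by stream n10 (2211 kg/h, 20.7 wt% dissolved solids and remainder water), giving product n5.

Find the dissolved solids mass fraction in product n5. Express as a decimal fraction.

0.360

Overall, product flow = 3194.6 kg/h.
dissolved solids in = 240.2×0.463 + 743.4×0.780 + 2211×0.207 = 1148.7 kg/h.
dissolved solids fraction in n5 = 0.360.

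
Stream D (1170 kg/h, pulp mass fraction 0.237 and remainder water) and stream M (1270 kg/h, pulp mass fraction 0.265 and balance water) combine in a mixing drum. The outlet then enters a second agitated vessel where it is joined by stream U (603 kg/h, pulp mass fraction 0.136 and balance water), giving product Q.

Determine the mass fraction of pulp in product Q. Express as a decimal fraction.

0.229

Overall, product flow = 3043 kg/h.
pulp in = 1170×0.237 + 1270×0.265 + 603×0.136 = 695.85 kg/h.
pulp fraction in Q = 0.229.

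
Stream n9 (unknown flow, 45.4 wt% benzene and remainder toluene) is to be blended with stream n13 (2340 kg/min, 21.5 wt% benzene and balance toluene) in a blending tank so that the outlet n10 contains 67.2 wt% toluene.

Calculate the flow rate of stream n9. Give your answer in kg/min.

2099 kg/min

Let n9 be the unknown flow. Total out = 2340 + n9.
toluene balance: 1836.9 + 0.546·n9 = 0.672·(2340 + n9)
(0.546 − 0.672)·n9 = 0.672×2340 − 1836.9 = -264.42
n9 = -264.42 / -0.126 = 2098.6 kg/min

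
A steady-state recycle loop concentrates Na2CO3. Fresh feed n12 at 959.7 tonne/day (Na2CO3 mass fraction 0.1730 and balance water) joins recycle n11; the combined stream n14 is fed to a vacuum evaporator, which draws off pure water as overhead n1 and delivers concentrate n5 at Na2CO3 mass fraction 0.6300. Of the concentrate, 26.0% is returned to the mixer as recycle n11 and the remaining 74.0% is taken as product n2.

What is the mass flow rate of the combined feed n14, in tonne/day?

1052 tonne/day

Overall Na2CO3 balance (none leaves overhead): Na2CO3 in fresh feed = Na2CO3 in product, i.e. 959.7×0.173 = (1−0.260)·n5·0.630.
n5 = 166.03/(0.630×0.740) = 356.13 tonne/day.
Recycle n11 = 0.260×356.13 = 92.594 tonne/day.
Combined feed n14 = 959.7 + 92.594 = 1052.3 tonne/day.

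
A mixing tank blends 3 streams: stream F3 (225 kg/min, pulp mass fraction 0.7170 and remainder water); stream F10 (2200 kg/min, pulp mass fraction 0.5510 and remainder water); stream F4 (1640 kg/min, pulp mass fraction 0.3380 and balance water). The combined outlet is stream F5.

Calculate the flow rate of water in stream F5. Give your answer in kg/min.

water out = water in = 225×0.283 + 2200×0.449 + 1640×0.662 = 2137.2 kg/min.

2137 kg/min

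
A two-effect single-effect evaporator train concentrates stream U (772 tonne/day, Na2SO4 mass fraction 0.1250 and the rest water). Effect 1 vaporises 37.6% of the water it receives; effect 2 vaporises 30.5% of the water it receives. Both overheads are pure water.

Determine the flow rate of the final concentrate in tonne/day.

water in feed = 772×0.875 = 675.5 tonne/day.
After stage 1: water left = (1−0.376)×675.5 = 421.51; stream total = 518.01 tonne/day.
After stage 2: water left = (1−0.305)×421.51 = 292.95; final concentrate = 389.45 tonne/day.

389.5 tonne/day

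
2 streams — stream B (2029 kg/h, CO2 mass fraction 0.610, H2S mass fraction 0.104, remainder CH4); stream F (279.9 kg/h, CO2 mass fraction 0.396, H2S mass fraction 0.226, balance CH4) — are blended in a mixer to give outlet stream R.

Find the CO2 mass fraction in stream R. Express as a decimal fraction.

Total flow out = 2029 + 279.9 = 2308.9 kg/h.
CO2 in = 2029×0.610 + 279.9×0.396 = 1348.5 kg/h.
CO2 mass fraction in R = 1348.5/2308.9 = 0.584.

0.584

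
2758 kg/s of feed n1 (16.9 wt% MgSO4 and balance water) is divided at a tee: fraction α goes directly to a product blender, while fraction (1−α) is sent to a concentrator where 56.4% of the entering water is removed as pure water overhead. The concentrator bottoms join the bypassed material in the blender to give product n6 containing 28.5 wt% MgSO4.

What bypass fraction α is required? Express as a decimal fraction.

0.132

All 2758×0.169 = 466.1 kg/s of MgSO4 reaches n6, so n6 = 466.1/0.285 = 1635.4 kg/s and vapour = 1122.6 kg/s.
The evaporator receives (1−α)·2758 of feed at 0.831 water and removes 0.564 of that water:
0.564×0.831×(1−α)×2758 = 1122.6
(1−α) = 1122.6/1292.6 = 0.8684;  α = 0.1316.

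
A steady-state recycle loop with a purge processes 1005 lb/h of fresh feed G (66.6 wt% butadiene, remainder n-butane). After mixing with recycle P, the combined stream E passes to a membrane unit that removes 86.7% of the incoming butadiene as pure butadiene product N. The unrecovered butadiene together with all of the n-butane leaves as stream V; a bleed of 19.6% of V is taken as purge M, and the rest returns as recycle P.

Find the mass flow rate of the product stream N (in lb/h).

butadiene in E: m_A = 1005×0.666 + (1−0.196)·(1−0.867)·m_A, so m_A = 669.33/0.8931 = 749.47 lb/h.
Product N = 0.867×749.47 = 649.79 lb/h.

649.8 lb/h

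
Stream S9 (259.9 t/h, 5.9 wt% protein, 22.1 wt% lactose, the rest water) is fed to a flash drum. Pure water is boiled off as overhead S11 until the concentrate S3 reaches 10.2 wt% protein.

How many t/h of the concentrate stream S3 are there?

protein is conserved: 259.9×0.059 = 15.334 t/h all reports to the concentrate.
Concentrate = 15.334/(target fraction) = 150.33 t/h.

150.3 t/h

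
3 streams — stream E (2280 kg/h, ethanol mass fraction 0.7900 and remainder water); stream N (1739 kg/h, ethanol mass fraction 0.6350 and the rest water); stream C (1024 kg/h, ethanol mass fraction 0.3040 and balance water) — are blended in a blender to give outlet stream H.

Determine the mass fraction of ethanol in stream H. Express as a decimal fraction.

0.6379

Total flow out = 2280 + 1739 + 1024 = 5043 kg/h.
ethanol in = 2280×0.790 + 1739×0.635 + 1024×0.304 = 3216.8 kg/h.
ethanol mass fraction in H = 3216.8/5043 = 0.6379.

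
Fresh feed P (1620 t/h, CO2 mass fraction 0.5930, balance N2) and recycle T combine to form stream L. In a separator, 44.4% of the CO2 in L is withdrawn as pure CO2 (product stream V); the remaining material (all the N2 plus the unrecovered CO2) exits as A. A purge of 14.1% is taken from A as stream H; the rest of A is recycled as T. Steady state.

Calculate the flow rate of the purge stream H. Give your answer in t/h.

803.5 t/h

N2 enters only via P and leaves only via the purge: 1620×0.407 = 0.141×(N2 in A), and the separator passes all N2, so N2 in L = N2 in A = 4676.2 t/h.
CO2 in L: m_A = 1620×0.593 + (1−0.141)·(1−0.444)·m_A, so m_A = 960.66/0.5224 = 1838.9 t/h.
A = (1−0.444)×1838.9 + 4676.2 = 5698.6 t/h.
Purge H = 0.141×5698.6 = 803.51 t/h.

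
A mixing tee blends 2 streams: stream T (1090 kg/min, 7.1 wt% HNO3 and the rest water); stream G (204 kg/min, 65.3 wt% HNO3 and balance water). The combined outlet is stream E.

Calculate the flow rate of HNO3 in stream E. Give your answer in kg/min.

210.6 kg/min

HNO3 out = HNO3 in = 1090×0.071 + 204×0.653 = 210.6 kg/min.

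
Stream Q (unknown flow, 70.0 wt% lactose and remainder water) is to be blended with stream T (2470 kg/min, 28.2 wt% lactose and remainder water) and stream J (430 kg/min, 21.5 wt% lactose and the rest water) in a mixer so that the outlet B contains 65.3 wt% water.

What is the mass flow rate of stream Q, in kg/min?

615.6 kg/min

Let Q be the unknown flow. Total out = 2900 + Q.
water balance: 2111 + 0.300·Q = 0.653·(2900 + Q)
(0.300 − 0.653)·Q = 0.653×2900 − 2111 = -217.31
Q = -217.31 / -0.353 = 615.61 kg/min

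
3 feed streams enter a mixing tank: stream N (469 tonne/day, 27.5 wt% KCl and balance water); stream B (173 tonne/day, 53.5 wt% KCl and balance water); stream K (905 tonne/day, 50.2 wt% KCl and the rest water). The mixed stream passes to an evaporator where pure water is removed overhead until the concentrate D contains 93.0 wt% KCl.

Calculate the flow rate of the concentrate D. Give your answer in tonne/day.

KCl entering = 469×0.275 + 173×0.535 + 905×0.502 = 675.84 tonne/day.
All KCl reports to D, so D = 675.84/0.930 = 726.71 tonne/day.

726.7 tonne/day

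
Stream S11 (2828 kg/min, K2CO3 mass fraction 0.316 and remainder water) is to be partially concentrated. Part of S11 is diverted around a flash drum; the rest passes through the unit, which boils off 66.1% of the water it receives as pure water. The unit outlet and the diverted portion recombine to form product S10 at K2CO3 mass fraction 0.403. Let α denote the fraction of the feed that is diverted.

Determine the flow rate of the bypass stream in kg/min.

All 2828×0.316 = 893.65 kg/min of K2CO3 reaches S10, so S10 = 893.65/0.403 = 2217.5 kg/min and vapour = 610.51 kg/min.
The evaporator receives (1−α)·2828 of feed at 0.684 water and removes 0.661 of that water:
0.661×0.684×(1−α)×2828 = 610.51
(1−α) = 610.51/1278.6 = 0.4775;  α = 0.5225.
Bypass flow = 0.5225×2828 = 1477.7 kg/min.

1478 kg/min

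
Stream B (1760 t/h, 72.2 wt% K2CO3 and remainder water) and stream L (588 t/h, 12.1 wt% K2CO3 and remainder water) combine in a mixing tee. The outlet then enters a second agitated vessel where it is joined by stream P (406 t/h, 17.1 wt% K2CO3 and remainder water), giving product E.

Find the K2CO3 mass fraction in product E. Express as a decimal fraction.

Overall, product flow = 2754 t/h.
K2CO3 in = 1760×0.722 + 588×0.121 + 406×0.171 = 1411.3 t/h.
K2CO3 fraction in E = 0.5125.

0.5125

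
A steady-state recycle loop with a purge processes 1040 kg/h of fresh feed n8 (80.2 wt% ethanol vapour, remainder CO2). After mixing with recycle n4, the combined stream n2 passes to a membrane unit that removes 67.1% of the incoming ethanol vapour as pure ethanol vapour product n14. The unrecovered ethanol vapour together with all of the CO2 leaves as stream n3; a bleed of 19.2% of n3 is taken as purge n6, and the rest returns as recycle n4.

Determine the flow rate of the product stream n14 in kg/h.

ethanol vapour in n2: m_A = 1040×0.802 + (1−0.192)·(1−0.671)·m_A, so m_A = 834.08/0.7342 = 1136.1 kg/h.
Product n14 = 0.671×1136.1 = 762.32 kg/h.

762.3 kg/h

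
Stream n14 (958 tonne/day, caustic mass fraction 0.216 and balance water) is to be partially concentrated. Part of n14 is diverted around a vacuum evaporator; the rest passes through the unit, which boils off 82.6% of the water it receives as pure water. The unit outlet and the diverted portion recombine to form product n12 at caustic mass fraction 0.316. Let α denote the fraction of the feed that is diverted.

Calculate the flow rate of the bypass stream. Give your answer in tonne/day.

489.9 tonne/day

All 958×0.216 = 206.93 tonne/day of caustic reaches n12, so n12 = 206.93/0.316 = 654.84 tonne/day and vapour = 303.16 tonne/day.
The evaporator receives (1−α)·958 of feed at 0.784 water and removes 0.826 of that water:
0.826×0.784×(1−α)×958 = 303.16
(1−α) = 303.16/620.39 = 0.4887;  α = 0.5113.
Bypass flow = 0.5113×958 = 489.85 tonne/day.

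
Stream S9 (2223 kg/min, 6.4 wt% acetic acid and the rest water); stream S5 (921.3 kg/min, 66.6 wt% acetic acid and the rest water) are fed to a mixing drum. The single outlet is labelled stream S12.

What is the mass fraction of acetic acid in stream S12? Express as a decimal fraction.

Total flow out = 2223 + 921.3 = 3144.3 kg/min.
acetic acid in = 2223×0.064 + 921.3×0.666 = 755.86 kg/min.
acetic acid mass fraction in S12 = 755.86/3144.3 = 0.240.

0.240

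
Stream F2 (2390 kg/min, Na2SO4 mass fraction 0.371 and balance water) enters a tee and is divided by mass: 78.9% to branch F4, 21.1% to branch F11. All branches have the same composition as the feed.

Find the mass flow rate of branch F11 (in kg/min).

504.3 kg/min

Branch F11 flow = 0.211×2390 = 504.29 kg/min.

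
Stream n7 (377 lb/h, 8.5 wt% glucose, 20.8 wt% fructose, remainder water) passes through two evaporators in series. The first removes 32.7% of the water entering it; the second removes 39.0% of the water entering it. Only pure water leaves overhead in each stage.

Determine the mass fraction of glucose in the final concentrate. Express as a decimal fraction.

water in feed = 377×0.707 = 266.54 lb/h.
After stage 1: water left = (1−0.327)×266.54 = 179.38; stream total = 289.84 lb/h.
After stage 2: water left = (1−0.390)×179.38 = 109.42; final concentrate = 219.88 lb/h.
glucose fraction = 32.045/219.88 = 0.146.

0.146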